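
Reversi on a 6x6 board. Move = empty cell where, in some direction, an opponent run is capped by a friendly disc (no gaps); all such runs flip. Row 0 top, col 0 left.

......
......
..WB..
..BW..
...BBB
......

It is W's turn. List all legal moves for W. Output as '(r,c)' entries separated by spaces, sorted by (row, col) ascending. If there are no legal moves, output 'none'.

Answer: (1,3) (2,4) (3,1) (4,2) (5,3) (5,5)

Derivation:
(1,2): no bracket -> illegal
(1,3): flips 1 -> legal
(1,4): no bracket -> illegal
(2,1): no bracket -> illegal
(2,4): flips 1 -> legal
(3,1): flips 1 -> legal
(3,4): no bracket -> illegal
(3,5): no bracket -> illegal
(4,1): no bracket -> illegal
(4,2): flips 1 -> legal
(5,2): no bracket -> illegal
(5,3): flips 1 -> legal
(5,4): no bracket -> illegal
(5,5): flips 1 -> legal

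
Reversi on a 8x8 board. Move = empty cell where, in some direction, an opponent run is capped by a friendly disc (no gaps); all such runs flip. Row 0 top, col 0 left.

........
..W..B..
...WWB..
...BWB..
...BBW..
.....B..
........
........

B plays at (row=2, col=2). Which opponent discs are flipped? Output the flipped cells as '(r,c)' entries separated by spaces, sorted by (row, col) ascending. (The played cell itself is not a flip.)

Answer: (2,3) (2,4)

Derivation:
Dir NW: first cell '.' (not opp) -> no flip
Dir N: opp run (1,2), next='.' -> no flip
Dir NE: first cell '.' (not opp) -> no flip
Dir W: first cell '.' (not opp) -> no flip
Dir E: opp run (2,3) (2,4) capped by B -> flip
Dir SW: first cell '.' (not opp) -> no flip
Dir S: first cell '.' (not opp) -> no flip
Dir SE: first cell 'B' (not opp) -> no flip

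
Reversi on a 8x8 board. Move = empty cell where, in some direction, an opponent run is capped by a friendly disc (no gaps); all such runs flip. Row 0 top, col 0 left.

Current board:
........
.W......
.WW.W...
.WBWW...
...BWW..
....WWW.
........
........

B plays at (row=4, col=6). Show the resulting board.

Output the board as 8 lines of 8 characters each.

Answer: ........
.W......
.WW.W...
.WBWW...
...BBBB.
....WWW.
........
........

Derivation:
Place B at (4,6); scan 8 dirs for brackets.
Dir NW: first cell '.' (not opp) -> no flip
Dir N: first cell '.' (not opp) -> no flip
Dir NE: first cell '.' (not opp) -> no flip
Dir W: opp run (4,5) (4,4) capped by B -> flip
Dir E: first cell '.' (not opp) -> no flip
Dir SW: opp run (5,5), next='.' -> no flip
Dir S: opp run (5,6), next='.' -> no flip
Dir SE: first cell '.' (not opp) -> no flip
All flips: (4,4) (4,5)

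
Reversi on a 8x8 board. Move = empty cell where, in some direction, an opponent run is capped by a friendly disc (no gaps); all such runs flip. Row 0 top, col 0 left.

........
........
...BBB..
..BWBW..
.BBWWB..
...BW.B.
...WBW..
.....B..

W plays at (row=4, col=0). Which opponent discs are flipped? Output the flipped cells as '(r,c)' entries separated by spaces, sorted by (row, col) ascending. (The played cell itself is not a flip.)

Dir NW: edge -> no flip
Dir N: first cell '.' (not opp) -> no flip
Dir NE: first cell '.' (not opp) -> no flip
Dir W: edge -> no flip
Dir E: opp run (4,1) (4,2) capped by W -> flip
Dir SW: edge -> no flip
Dir S: first cell '.' (not opp) -> no flip
Dir SE: first cell '.' (not opp) -> no flip

Answer: (4,1) (4,2)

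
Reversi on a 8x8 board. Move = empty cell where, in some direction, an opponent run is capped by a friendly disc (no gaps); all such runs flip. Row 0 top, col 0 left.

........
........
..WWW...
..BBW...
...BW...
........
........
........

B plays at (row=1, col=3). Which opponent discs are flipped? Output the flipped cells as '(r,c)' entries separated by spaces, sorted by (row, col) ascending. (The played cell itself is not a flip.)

Dir NW: first cell '.' (not opp) -> no flip
Dir N: first cell '.' (not opp) -> no flip
Dir NE: first cell '.' (not opp) -> no flip
Dir W: first cell '.' (not opp) -> no flip
Dir E: first cell '.' (not opp) -> no flip
Dir SW: opp run (2,2), next='.' -> no flip
Dir S: opp run (2,3) capped by B -> flip
Dir SE: opp run (2,4), next='.' -> no flip

Answer: (2,3)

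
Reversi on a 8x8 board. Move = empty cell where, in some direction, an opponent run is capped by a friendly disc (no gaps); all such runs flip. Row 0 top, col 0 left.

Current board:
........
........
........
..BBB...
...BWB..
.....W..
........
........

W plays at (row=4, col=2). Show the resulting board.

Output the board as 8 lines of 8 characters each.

Answer: ........
........
........
..BBB...
..WWWB..
.....W..
........
........

Derivation:
Place W at (4,2); scan 8 dirs for brackets.
Dir NW: first cell '.' (not opp) -> no flip
Dir N: opp run (3,2), next='.' -> no flip
Dir NE: opp run (3,3), next='.' -> no flip
Dir W: first cell '.' (not opp) -> no flip
Dir E: opp run (4,3) capped by W -> flip
Dir SW: first cell '.' (not opp) -> no flip
Dir S: first cell '.' (not opp) -> no flip
Dir SE: first cell '.' (not opp) -> no flip
All flips: (4,3)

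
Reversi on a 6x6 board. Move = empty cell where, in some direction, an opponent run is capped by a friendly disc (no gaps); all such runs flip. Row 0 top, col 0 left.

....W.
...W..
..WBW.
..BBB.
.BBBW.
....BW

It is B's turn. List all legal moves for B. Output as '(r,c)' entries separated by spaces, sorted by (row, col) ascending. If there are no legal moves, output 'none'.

(0,2): no bracket -> illegal
(0,3): flips 1 -> legal
(0,5): no bracket -> illegal
(1,1): flips 1 -> legal
(1,2): flips 1 -> legal
(1,4): flips 1 -> legal
(1,5): flips 1 -> legal
(2,1): flips 1 -> legal
(2,5): flips 1 -> legal
(3,1): no bracket -> illegal
(3,5): no bracket -> illegal
(4,5): flips 1 -> legal
(5,3): no bracket -> illegal

Answer: (0,3) (1,1) (1,2) (1,4) (1,5) (2,1) (2,5) (4,5)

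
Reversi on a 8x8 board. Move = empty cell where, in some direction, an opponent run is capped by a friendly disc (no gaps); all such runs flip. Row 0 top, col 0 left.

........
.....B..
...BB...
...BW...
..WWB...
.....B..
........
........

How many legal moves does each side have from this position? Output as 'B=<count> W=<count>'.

Answer: B=5 W=7

Derivation:
-- B to move --
(2,5): no bracket -> illegal
(3,1): no bracket -> illegal
(3,2): no bracket -> illegal
(3,5): flips 1 -> legal
(4,1): flips 2 -> legal
(4,5): flips 1 -> legal
(5,1): flips 1 -> legal
(5,2): no bracket -> illegal
(5,3): flips 1 -> legal
(5,4): no bracket -> illegal
B mobility = 5
-- W to move --
(0,4): no bracket -> illegal
(0,5): no bracket -> illegal
(0,6): flips 3 -> legal
(1,2): flips 1 -> legal
(1,3): flips 2 -> legal
(1,4): flips 1 -> legal
(1,6): no bracket -> illegal
(2,2): no bracket -> illegal
(2,5): no bracket -> illegal
(2,6): no bracket -> illegal
(3,2): flips 1 -> legal
(3,5): no bracket -> illegal
(4,5): flips 1 -> legal
(4,6): no bracket -> illegal
(5,3): no bracket -> illegal
(5,4): flips 1 -> legal
(5,6): no bracket -> illegal
(6,4): no bracket -> illegal
(6,5): no bracket -> illegal
(6,6): no bracket -> illegal
W mobility = 7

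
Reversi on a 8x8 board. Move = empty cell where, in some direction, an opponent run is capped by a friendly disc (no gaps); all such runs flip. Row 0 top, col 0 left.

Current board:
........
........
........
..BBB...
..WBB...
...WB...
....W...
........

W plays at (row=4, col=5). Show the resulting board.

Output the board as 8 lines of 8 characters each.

Place W at (4,5); scan 8 dirs for brackets.
Dir NW: opp run (3,4), next='.' -> no flip
Dir N: first cell '.' (not opp) -> no flip
Dir NE: first cell '.' (not opp) -> no flip
Dir W: opp run (4,4) (4,3) capped by W -> flip
Dir E: first cell '.' (not opp) -> no flip
Dir SW: opp run (5,4), next='.' -> no flip
Dir S: first cell '.' (not opp) -> no flip
Dir SE: first cell '.' (not opp) -> no flip
All flips: (4,3) (4,4)

Answer: ........
........
........
..BBB...
..WWWW..
...WB...
....W...
........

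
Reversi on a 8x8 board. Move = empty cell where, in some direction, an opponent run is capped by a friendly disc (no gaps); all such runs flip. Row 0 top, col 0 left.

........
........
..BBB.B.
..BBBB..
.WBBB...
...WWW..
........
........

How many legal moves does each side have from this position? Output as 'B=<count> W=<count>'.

Answer: B=7 W=7

Derivation:
-- B to move --
(3,0): no bracket -> illegal
(3,1): no bracket -> illegal
(4,0): flips 1 -> legal
(4,5): no bracket -> illegal
(4,6): no bracket -> illegal
(5,0): flips 1 -> legal
(5,1): no bracket -> illegal
(5,2): no bracket -> illegal
(5,6): no bracket -> illegal
(6,2): flips 1 -> legal
(6,3): flips 1 -> legal
(6,4): flips 2 -> legal
(6,5): flips 1 -> legal
(6,6): flips 1 -> legal
B mobility = 7
-- W to move --
(1,1): flips 3 -> legal
(1,2): no bracket -> illegal
(1,3): flips 3 -> legal
(1,4): flips 5 -> legal
(1,5): no bracket -> illegal
(1,6): no bracket -> illegal
(1,7): flips 3 -> legal
(2,1): flips 2 -> legal
(2,5): no bracket -> illegal
(2,7): no bracket -> illegal
(3,1): flips 1 -> legal
(3,6): no bracket -> illegal
(3,7): no bracket -> illegal
(4,5): flips 3 -> legal
(4,6): no bracket -> illegal
(5,1): no bracket -> illegal
(5,2): no bracket -> illegal
W mobility = 7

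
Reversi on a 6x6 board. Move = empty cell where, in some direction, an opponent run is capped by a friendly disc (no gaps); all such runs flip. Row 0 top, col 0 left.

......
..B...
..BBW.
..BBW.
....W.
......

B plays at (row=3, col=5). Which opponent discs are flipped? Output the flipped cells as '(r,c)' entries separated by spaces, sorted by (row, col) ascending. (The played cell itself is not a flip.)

Answer: (3,4)

Derivation:
Dir NW: opp run (2,4), next='.' -> no flip
Dir N: first cell '.' (not opp) -> no flip
Dir NE: edge -> no flip
Dir W: opp run (3,4) capped by B -> flip
Dir E: edge -> no flip
Dir SW: opp run (4,4), next='.' -> no flip
Dir S: first cell '.' (not opp) -> no flip
Dir SE: edge -> no flip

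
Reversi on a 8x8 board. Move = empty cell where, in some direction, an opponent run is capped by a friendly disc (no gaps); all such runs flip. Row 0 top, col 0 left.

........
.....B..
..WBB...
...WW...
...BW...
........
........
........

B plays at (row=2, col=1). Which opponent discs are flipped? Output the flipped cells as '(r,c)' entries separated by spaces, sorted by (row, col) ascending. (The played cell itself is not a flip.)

Dir NW: first cell '.' (not opp) -> no flip
Dir N: first cell '.' (not opp) -> no flip
Dir NE: first cell '.' (not opp) -> no flip
Dir W: first cell '.' (not opp) -> no flip
Dir E: opp run (2,2) capped by B -> flip
Dir SW: first cell '.' (not opp) -> no flip
Dir S: first cell '.' (not opp) -> no flip
Dir SE: first cell '.' (not opp) -> no flip

Answer: (2,2)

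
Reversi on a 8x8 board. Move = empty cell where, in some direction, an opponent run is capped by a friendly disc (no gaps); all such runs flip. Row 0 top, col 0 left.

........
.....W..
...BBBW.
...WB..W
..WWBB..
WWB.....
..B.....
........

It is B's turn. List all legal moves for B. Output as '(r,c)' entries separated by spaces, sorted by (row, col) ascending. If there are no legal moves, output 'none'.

(0,4): no bracket -> illegal
(0,5): flips 1 -> legal
(0,6): flips 1 -> legal
(1,4): no bracket -> illegal
(1,6): no bracket -> illegal
(1,7): no bracket -> illegal
(2,2): flips 1 -> legal
(2,7): flips 1 -> legal
(3,1): no bracket -> illegal
(3,2): flips 2 -> legal
(3,5): no bracket -> illegal
(3,6): no bracket -> illegal
(4,0): flips 1 -> legal
(4,1): flips 2 -> legal
(4,6): no bracket -> illegal
(4,7): no bracket -> illegal
(5,3): flips 2 -> legal
(5,4): no bracket -> illegal
(6,0): flips 3 -> legal
(6,1): no bracket -> illegal

Answer: (0,5) (0,6) (2,2) (2,7) (3,2) (4,0) (4,1) (5,3) (6,0)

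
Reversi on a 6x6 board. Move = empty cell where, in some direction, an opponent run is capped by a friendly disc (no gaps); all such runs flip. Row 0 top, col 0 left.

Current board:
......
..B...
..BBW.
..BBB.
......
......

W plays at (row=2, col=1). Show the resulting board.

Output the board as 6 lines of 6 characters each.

Place W at (2,1); scan 8 dirs for brackets.
Dir NW: first cell '.' (not opp) -> no flip
Dir N: first cell '.' (not opp) -> no flip
Dir NE: opp run (1,2), next='.' -> no flip
Dir W: first cell '.' (not opp) -> no flip
Dir E: opp run (2,2) (2,3) capped by W -> flip
Dir SW: first cell '.' (not opp) -> no flip
Dir S: first cell '.' (not opp) -> no flip
Dir SE: opp run (3,2), next='.' -> no flip
All flips: (2,2) (2,3)

Answer: ......
..B...
.WWWW.
..BBB.
......
......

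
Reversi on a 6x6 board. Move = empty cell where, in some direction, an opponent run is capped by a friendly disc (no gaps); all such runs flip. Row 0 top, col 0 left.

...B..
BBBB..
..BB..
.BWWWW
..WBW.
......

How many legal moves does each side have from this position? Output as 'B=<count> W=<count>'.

Answer: B=7 W=9

Derivation:
-- B to move --
(2,1): flips 1 -> legal
(2,4): no bracket -> illegal
(2,5): flips 1 -> legal
(4,1): flips 2 -> legal
(4,5): flips 2 -> legal
(5,1): no bracket -> illegal
(5,2): flips 2 -> legal
(5,3): flips 1 -> legal
(5,4): no bracket -> illegal
(5,5): flips 2 -> legal
B mobility = 7
-- W to move --
(0,0): flips 2 -> legal
(0,1): flips 2 -> legal
(0,2): flips 2 -> legal
(0,4): no bracket -> illegal
(1,4): flips 1 -> legal
(2,0): flips 1 -> legal
(2,1): no bracket -> illegal
(2,4): no bracket -> illegal
(3,0): flips 1 -> legal
(4,0): no bracket -> illegal
(4,1): no bracket -> illegal
(5,2): flips 1 -> legal
(5,3): flips 1 -> legal
(5,4): flips 1 -> legal
W mobility = 9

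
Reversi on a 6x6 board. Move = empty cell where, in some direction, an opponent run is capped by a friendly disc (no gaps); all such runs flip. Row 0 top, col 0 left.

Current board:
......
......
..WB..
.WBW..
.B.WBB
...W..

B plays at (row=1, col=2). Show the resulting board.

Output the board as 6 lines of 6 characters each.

Answer: ......
..B...
..BB..
.WBW..
.B.WBB
...W..

Derivation:
Place B at (1,2); scan 8 dirs for brackets.
Dir NW: first cell '.' (not opp) -> no flip
Dir N: first cell '.' (not opp) -> no flip
Dir NE: first cell '.' (not opp) -> no flip
Dir W: first cell '.' (not opp) -> no flip
Dir E: first cell '.' (not opp) -> no flip
Dir SW: first cell '.' (not opp) -> no flip
Dir S: opp run (2,2) capped by B -> flip
Dir SE: first cell 'B' (not opp) -> no flip
All flips: (2,2)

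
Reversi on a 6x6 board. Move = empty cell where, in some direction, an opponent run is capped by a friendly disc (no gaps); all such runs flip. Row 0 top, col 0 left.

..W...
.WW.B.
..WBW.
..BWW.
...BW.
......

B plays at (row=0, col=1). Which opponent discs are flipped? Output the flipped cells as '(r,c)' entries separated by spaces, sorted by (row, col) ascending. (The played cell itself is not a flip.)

Answer: (1,2)

Derivation:
Dir NW: edge -> no flip
Dir N: edge -> no flip
Dir NE: edge -> no flip
Dir W: first cell '.' (not opp) -> no flip
Dir E: opp run (0,2), next='.' -> no flip
Dir SW: first cell '.' (not opp) -> no flip
Dir S: opp run (1,1), next='.' -> no flip
Dir SE: opp run (1,2) capped by B -> flip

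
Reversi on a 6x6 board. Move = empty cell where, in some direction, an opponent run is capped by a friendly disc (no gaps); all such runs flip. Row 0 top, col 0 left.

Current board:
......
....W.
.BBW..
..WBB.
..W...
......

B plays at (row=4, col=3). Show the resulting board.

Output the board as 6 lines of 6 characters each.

Place B at (4,3); scan 8 dirs for brackets.
Dir NW: opp run (3,2) capped by B -> flip
Dir N: first cell 'B' (not opp) -> no flip
Dir NE: first cell 'B' (not opp) -> no flip
Dir W: opp run (4,2), next='.' -> no flip
Dir E: first cell '.' (not opp) -> no flip
Dir SW: first cell '.' (not opp) -> no flip
Dir S: first cell '.' (not opp) -> no flip
Dir SE: first cell '.' (not opp) -> no flip
All flips: (3,2)

Answer: ......
....W.
.BBW..
..BBB.
..WB..
......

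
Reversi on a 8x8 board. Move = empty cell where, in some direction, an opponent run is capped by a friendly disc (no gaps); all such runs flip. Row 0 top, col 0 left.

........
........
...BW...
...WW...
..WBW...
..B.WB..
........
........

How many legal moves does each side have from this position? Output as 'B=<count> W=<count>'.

-- B to move --
(1,3): no bracket -> illegal
(1,4): no bracket -> illegal
(1,5): no bracket -> illegal
(2,2): flips 2 -> legal
(2,5): flips 2 -> legal
(3,1): no bracket -> illegal
(3,2): flips 1 -> legal
(3,5): no bracket -> illegal
(4,1): flips 1 -> legal
(4,5): flips 2 -> legal
(5,1): no bracket -> illegal
(5,3): flips 1 -> legal
(6,3): no bracket -> illegal
(6,4): no bracket -> illegal
(6,5): flips 1 -> legal
B mobility = 7
-- W to move --
(1,2): flips 1 -> legal
(1,3): flips 1 -> legal
(1,4): no bracket -> illegal
(2,2): flips 1 -> legal
(3,2): flips 1 -> legal
(4,1): no bracket -> illegal
(4,5): no bracket -> illegal
(4,6): no bracket -> illegal
(5,1): no bracket -> illegal
(5,3): flips 1 -> legal
(5,6): flips 1 -> legal
(6,1): flips 2 -> legal
(6,2): flips 1 -> legal
(6,3): no bracket -> illegal
(6,4): no bracket -> illegal
(6,5): no bracket -> illegal
(6,6): flips 1 -> legal
W mobility = 9

Answer: B=7 W=9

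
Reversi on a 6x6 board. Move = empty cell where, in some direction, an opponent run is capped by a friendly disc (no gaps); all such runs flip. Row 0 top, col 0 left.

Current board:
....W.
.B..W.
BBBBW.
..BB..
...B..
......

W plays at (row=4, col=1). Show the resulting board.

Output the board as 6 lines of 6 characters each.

Answer: ....W.
.B..W.
BBBWW.
..WB..
.W.B..
......

Derivation:
Place W at (4,1); scan 8 dirs for brackets.
Dir NW: first cell '.' (not opp) -> no flip
Dir N: first cell '.' (not opp) -> no flip
Dir NE: opp run (3,2) (2,3) capped by W -> flip
Dir W: first cell '.' (not opp) -> no flip
Dir E: first cell '.' (not opp) -> no flip
Dir SW: first cell '.' (not opp) -> no flip
Dir S: first cell '.' (not opp) -> no flip
Dir SE: first cell '.' (not opp) -> no flip
All flips: (2,3) (3,2)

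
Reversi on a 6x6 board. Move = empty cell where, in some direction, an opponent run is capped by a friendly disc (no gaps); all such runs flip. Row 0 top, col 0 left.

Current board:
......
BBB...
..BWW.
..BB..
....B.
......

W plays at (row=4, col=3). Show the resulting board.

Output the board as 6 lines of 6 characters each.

Place W at (4,3); scan 8 dirs for brackets.
Dir NW: opp run (3,2), next='.' -> no flip
Dir N: opp run (3,3) capped by W -> flip
Dir NE: first cell '.' (not opp) -> no flip
Dir W: first cell '.' (not opp) -> no flip
Dir E: opp run (4,4), next='.' -> no flip
Dir SW: first cell '.' (not opp) -> no flip
Dir S: first cell '.' (not opp) -> no flip
Dir SE: first cell '.' (not opp) -> no flip
All flips: (3,3)

Answer: ......
BBB...
..BWW.
..BW..
...WB.
......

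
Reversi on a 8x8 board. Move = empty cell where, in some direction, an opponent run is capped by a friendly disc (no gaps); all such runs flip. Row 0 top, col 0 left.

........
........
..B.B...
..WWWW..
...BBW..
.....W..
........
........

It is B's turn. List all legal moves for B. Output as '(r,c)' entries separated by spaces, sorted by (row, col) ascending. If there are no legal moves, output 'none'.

(2,1): flips 1 -> legal
(2,3): flips 1 -> legal
(2,5): flips 1 -> legal
(2,6): flips 1 -> legal
(3,1): no bracket -> illegal
(3,6): no bracket -> illegal
(4,1): no bracket -> illegal
(4,2): flips 2 -> legal
(4,6): flips 2 -> legal
(5,4): no bracket -> illegal
(5,6): no bracket -> illegal
(6,4): no bracket -> illegal
(6,5): no bracket -> illegal
(6,6): flips 1 -> legal

Answer: (2,1) (2,3) (2,5) (2,6) (4,2) (4,6) (6,6)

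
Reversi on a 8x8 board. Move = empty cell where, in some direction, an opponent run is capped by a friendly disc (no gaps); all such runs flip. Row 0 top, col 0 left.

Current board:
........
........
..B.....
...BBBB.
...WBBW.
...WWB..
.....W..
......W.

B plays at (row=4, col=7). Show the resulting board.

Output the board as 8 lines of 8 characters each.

Place B at (4,7); scan 8 dirs for brackets.
Dir NW: first cell 'B' (not opp) -> no flip
Dir N: first cell '.' (not opp) -> no flip
Dir NE: edge -> no flip
Dir W: opp run (4,6) capped by B -> flip
Dir E: edge -> no flip
Dir SW: first cell '.' (not opp) -> no flip
Dir S: first cell '.' (not opp) -> no flip
Dir SE: edge -> no flip
All flips: (4,6)

Answer: ........
........
..B.....
...BBBB.
...WBBBB
...WWB..
.....W..
......W.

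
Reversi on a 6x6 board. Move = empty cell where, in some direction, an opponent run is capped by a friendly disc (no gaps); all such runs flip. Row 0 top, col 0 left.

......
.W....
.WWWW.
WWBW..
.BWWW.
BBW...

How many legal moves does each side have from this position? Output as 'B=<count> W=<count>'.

Answer: B=9 W=1

Derivation:
-- B to move --
(0,0): no bracket -> illegal
(0,1): flips 3 -> legal
(0,2): no bracket -> illegal
(1,0): flips 1 -> legal
(1,2): flips 1 -> legal
(1,3): no bracket -> illegal
(1,4): flips 1 -> legal
(1,5): flips 3 -> legal
(2,0): no bracket -> illegal
(2,5): no bracket -> illegal
(3,4): flips 1 -> legal
(3,5): no bracket -> illegal
(4,0): no bracket -> illegal
(4,5): flips 3 -> legal
(5,3): flips 1 -> legal
(5,4): flips 1 -> legal
(5,5): no bracket -> illegal
B mobility = 9
-- W to move --
(4,0): flips 1 -> legal
W mobility = 1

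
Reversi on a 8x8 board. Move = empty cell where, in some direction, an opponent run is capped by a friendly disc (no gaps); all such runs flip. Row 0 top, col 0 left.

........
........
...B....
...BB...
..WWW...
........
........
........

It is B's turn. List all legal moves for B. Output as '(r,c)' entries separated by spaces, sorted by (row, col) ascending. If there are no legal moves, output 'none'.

(3,1): no bracket -> illegal
(3,2): no bracket -> illegal
(3,5): no bracket -> illegal
(4,1): no bracket -> illegal
(4,5): no bracket -> illegal
(5,1): flips 1 -> legal
(5,2): flips 1 -> legal
(5,3): flips 1 -> legal
(5,4): flips 1 -> legal
(5,5): flips 1 -> legal

Answer: (5,1) (5,2) (5,3) (5,4) (5,5)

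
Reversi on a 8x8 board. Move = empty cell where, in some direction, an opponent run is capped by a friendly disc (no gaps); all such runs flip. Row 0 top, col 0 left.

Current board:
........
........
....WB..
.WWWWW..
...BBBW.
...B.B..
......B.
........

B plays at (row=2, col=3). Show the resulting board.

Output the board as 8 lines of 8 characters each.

Place B at (2,3); scan 8 dirs for brackets.
Dir NW: first cell '.' (not opp) -> no flip
Dir N: first cell '.' (not opp) -> no flip
Dir NE: first cell '.' (not opp) -> no flip
Dir W: first cell '.' (not opp) -> no flip
Dir E: opp run (2,4) capped by B -> flip
Dir SW: opp run (3,2), next='.' -> no flip
Dir S: opp run (3,3) capped by B -> flip
Dir SE: opp run (3,4) capped by B -> flip
All flips: (2,4) (3,3) (3,4)

Answer: ........
........
...BBB..
.WWBBW..
...BBBW.
...B.B..
......B.
........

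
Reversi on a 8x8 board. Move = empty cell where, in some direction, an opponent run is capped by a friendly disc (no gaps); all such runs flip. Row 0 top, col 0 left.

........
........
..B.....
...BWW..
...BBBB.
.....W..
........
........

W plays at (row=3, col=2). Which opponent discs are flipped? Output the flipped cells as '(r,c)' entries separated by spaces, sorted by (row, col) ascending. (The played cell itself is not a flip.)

Dir NW: first cell '.' (not opp) -> no flip
Dir N: opp run (2,2), next='.' -> no flip
Dir NE: first cell '.' (not opp) -> no flip
Dir W: first cell '.' (not opp) -> no flip
Dir E: opp run (3,3) capped by W -> flip
Dir SW: first cell '.' (not opp) -> no flip
Dir S: first cell '.' (not opp) -> no flip
Dir SE: opp run (4,3), next='.' -> no flip

Answer: (3,3)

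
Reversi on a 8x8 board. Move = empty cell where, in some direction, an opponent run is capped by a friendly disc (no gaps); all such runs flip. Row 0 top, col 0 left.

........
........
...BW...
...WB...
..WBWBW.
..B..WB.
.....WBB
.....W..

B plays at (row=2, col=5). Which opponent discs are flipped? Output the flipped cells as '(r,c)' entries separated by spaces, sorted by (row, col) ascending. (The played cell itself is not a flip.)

Dir NW: first cell '.' (not opp) -> no flip
Dir N: first cell '.' (not opp) -> no flip
Dir NE: first cell '.' (not opp) -> no flip
Dir W: opp run (2,4) capped by B -> flip
Dir E: first cell '.' (not opp) -> no flip
Dir SW: first cell 'B' (not opp) -> no flip
Dir S: first cell '.' (not opp) -> no flip
Dir SE: first cell '.' (not opp) -> no flip

Answer: (2,4)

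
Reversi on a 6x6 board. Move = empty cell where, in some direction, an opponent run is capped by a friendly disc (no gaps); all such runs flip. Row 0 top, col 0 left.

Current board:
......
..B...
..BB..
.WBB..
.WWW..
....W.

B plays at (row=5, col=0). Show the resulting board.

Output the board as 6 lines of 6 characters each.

Answer: ......
..B...
..BB..
.WBB..
.BWW..
B...W.

Derivation:
Place B at (5,0); scan 8 dirs for brackets.
Dir NW: edge -> no flip
Dir N: first cell '.' (not opp) -> no flip
Dir NE: opp run (4,1) capped by B -> flip
Dir W: edge -> no flip
Dir E: first cell '.' (not opp) -> no flip
Dir SW: edge -> no flip
Dir S: edge -> no flip
Dir SE: edge -> no flip
All flips: (4,1)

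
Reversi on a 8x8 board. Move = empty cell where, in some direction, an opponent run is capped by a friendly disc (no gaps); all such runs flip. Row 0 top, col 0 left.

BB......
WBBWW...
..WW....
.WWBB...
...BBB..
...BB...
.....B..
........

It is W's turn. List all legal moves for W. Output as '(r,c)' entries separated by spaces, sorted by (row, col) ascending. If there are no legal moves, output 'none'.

Answer: (0,2) (3,5) (5,5) (5,6) (6,3) (7,6)

Derivation:
(0,2): flips 1 -> legal
(0,3): no bracket -> illegal
(2,0): no bracket -> illegal
(2,1): no bracket -> illegal
(2,4): no bracket -> illegal
(2,5): no bracket -> illegal
(3,5): flips 2 -> legal
(3,6): no bracket -> illegal
(4,2): no bracket -> illegal
(4,6): no bracket -> illegal
(5,2): no bracket -> illegal
(5,5): flips 2 -> legal
(5,6): flips 2 -> legal
(6,2): no bracket -> illegal
(6,3): flips 3 -> legal
(6,4): no bracket -> illegal
(6,6): no bracket -> illegal
(7,4): no bracket -> illegal
(7,5): no bracket -> illegal
(7,6): flips 3 -> legal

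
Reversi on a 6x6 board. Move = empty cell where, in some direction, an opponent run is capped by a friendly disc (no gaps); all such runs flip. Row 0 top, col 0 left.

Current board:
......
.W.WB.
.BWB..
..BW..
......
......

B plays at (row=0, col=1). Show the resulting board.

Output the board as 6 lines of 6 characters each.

Answer: .B....
.B.WB.
.BWB..
..BW..
......
......

Derivation:
Place B at (0,1); scan 8 dirs for brackets.
Dir NW: edge -> no flip
Dir N: edge -> no flip
Dir NE: edge -> no flip
Dir W: first cell '.' (not opp) -> no flip
Dir E: first cell '.' (not opp) -> no flip
Dir SW: first cell '.' (not opp) -> no flip
Dir S: opp run (1,1) capped by B -> flip
Dir SE: first cell '.' (not opp) -> no flip
All flips: (1,1)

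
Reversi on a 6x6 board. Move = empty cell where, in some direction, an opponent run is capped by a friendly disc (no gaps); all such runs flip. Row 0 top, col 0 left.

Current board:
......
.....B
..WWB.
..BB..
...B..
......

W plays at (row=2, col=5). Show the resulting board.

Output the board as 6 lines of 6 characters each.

Place W at (2,5); scan 8 dirs for brackets.
Dir NW: first cell '.' (not opp) -> no flip
Dir N: opp run (1,5), next='.' -> no flip
Dir NE: edge -> no flip
Dir W: opp run (2,4) capped by W -> flip
Dir E: edge -> no flip
Dir SW: first cell '.' (not opp) -> no flip
Dir S: first cell '.' (not opp) -> no flip
Dir SE: edge -> no flip
All flips: (2,4)

Answer: ......
.....B
..WWWW
..BB..
...B..
......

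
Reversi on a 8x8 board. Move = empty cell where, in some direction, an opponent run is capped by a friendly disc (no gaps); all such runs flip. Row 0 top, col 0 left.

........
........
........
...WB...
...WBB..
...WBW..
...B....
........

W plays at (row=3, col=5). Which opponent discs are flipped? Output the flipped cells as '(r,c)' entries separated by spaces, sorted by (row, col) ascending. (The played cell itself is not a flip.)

Dir NW: first cell '.' (not opp) -> no flip
Dir N: first cell '.' (not opp) -> no flip
Dir NE: first cell '.' (not opp) -> no flip
Dir W: opp run (3,4) capped by W -> flip
Dir E: first cell '.' (not opp) -> no flip
Dir SW: opp run (4,4) capped by W -> flip
Dir S: opp run (4,5) capped by W -> flip
Dir SE: first cell '.' (not opp) -> no flip

Answer: (3,4) (4,4) (4,5)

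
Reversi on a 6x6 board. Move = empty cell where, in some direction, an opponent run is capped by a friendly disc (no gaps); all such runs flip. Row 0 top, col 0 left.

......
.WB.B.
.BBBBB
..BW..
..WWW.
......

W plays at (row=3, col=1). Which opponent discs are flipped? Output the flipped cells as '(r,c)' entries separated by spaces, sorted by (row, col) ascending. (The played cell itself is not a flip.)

Dir NW: first cell '.' (not opp) -> no flip
Dir N: opp run (2,1) capped by W -> flip
Dir NE: opp run (2,2), next='.' -> no flip
Dir W: first cell '.' (not opp) -> no flip
Dir E: opp run (3,2) capped by W -> flip
Dir SW: first cell '.' (not opp) -> no flip
Dir S: first cell '.' (not opp) -> no flip
Dir SE: first cell 'W' (not opp) -> no flip

Answer: (2,1) (3,2)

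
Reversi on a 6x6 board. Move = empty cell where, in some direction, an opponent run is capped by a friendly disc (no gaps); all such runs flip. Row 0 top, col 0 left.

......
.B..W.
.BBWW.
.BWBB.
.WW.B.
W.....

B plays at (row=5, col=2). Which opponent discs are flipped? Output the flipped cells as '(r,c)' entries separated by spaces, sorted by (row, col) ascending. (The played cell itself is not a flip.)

Answer: (3,2) (4,2)

Derivation:
Dir NW: opp run (4,1), next='.' -> no flip
Dir N: opp run (4,2) (3,2) capped by B -> flip
Dir NE: first cell '.' (not opp) -> no flip
Dir W: first cell '.' (not opp) -> no flip
Dir E: first cell '.' (not opp) -> no flip
Dir SW: edge -> no flip
Dir S: edge -> no flip
Dir SE: edge -> no flip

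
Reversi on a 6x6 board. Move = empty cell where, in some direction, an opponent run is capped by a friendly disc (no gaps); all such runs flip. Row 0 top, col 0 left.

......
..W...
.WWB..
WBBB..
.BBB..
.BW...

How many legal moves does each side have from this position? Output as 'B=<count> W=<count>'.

Answer: B=7 W=6

Derivation:
-- B to move --
(0,1): flips 1 -> legal
(0,2): flips 2 -> legal
(0,3): no bracket -> illegal
(1,0): flips 1 -> legal
(1,1): flips 2 -> legal
(1,3): flips 1 -> legal
(2,0): flips 2 -> legal
(4,0): no bracket -> illegal
(5,3): flips 1 -> legal
B mobility = 7
-- W to move --
(1,3): no bracket -> illegal
(1,4): no bracket -> illegal
(2,0): no bracket -> illegal
(2,4): flips 1 -> legal
(3,4): flips 5 -> legal
(4,0): flips 1 -> legal
(4,4): flips 1 -> legal
(5,0): flips 1 -> legal
(5,3): no bracket -> illegal
(5,4): flips 2 -> legal
W mobility = 6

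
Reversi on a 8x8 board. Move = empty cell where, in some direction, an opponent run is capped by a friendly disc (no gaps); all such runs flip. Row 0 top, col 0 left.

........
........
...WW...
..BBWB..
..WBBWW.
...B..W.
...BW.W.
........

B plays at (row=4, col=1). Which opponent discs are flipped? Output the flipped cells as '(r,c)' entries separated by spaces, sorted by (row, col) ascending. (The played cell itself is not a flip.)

Dir NW: first cell '.' (not opp) -> no flip
Dir N: first cell '.' (not opp) -> no flip
Dir NE: first cell 'B' (not opp) -> no flip
Dir W: first cell '.' (not opp) -> no flip
Dir E: opp run (4,2) capped by B -> flip
Dir SW: first cell '.' (not opp) -> no flip
Dir S: first cell '.' (not opp) -> no flip
Dir SE: first cell '.' (not opp) -> no flip

Answer: (4,2)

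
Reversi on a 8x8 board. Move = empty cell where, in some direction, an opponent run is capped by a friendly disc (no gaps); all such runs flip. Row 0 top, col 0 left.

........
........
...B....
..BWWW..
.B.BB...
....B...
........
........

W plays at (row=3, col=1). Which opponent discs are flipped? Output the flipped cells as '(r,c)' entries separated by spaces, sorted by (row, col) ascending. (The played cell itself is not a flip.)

Answer: (3,2)

Derivation:
Dir NW: first cell '.' (not opp) -> no flip
Dir N: first cell '.' (not opp) -> no flip
Dir NE: first cell '.' (not opp) -> no flip
Dir W: first cell '.' (not opp) -> no flip
Dir E: opp run (3,2) capped by W -> flip
Dir SW: first cell '.' (not opp) -> no flip
Dir S: opp run (4,1), next='.' -> no flip
Dir SE: first cell '.' (not opp) -> no flip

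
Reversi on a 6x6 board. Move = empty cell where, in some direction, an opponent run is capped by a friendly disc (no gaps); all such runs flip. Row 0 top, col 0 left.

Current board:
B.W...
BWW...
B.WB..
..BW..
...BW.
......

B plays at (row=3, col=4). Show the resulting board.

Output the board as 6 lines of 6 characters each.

Answer: B.W...
BWW...
B.WB..
..BBB.
...BW.
......

Derivation:
Place B at (3,4); scan 8 dirs for brackets.
Dir NW: first cell 'B' (not opp) -> no flip
Dir N: first cell '.' (not opp) -> no flip
Dir NE: first cell '.' (not opp) -> no flip
Dir W: opp run (3,3) capped by B -> flip
Dir E: first cell '.' (not opp) -> no flip
Dir SW: first cell 'B' (not opp) -> no flip
Dir S: opp run (4,4), next='.' -> no flip
Dir SE: first cell '.' (not opp) -> no flip
All flips: (3,3)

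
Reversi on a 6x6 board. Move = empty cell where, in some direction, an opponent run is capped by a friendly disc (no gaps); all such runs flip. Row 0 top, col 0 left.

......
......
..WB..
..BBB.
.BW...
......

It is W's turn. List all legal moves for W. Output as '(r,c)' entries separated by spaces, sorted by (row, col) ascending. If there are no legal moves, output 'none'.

(1,2): no bracket -> illegal
(1,3): no bracket -> illegal
(1,4): no bracket -> illegal
(2,1): no bracket -> illegal
(2,4): flips 2 -> legal
(2,5): no bracket -> illegal
(3,0): no bracket -> illegal
(3,1): no bracket -> illegal
(3,5): no bracket -> illegal
(4,0): flips 1 -> legal
(4,3): no bracket -> illegal
(4,4): flips 1 -> legal
(4,5): no bracket -> illegal
(5,0): no bracket -> illegal
(5,1): no bracket -> illegal
(5,2): no bracket -> illegal

Answer: (2,4) (4,0) (4,4)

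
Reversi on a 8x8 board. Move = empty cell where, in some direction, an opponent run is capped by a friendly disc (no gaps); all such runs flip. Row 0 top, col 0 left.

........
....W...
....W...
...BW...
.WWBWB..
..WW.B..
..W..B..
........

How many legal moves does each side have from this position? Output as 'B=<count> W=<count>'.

-- B to move --
(0,3): no bracket -> illegal
(0,4): no bracket -> illegal
(0,5): no bracket -> illegal
(1,3): no bracket -> illegal
(1,5): flips 1 -> legal
(2,3): flips 1 -> legal
(2,5): flips 1 -> legal
(3,0): no bracket -> illegal
(3,1): no bracket -> illegal
(3,2): no bracket -> illegal
(3,5): flips 1 -> legal
(4,0): flips 2 -> legal
(5,0): no bracket -> illegal
(5,1): flips 1 -> legal
(5,4): no bracket -> illegal
(6,1): flips 1 -> legal
(6,3): flips 1 -> legal
(6,4): no bracket -> illegal
(7,1): no bracket -> illegal
(7,2): no bracket -> illegal
(7,3): no bracket -> illegal
B mobility = 8
-- W to move --
(2,2): flips 1 -> legal
(2,3): flips 2 -> legal
(3,2): flips 1 -> legal
(3,5): no bracket -> illegal
(3,6): no bracket -> illegal
(4,6): flips 1 -> legal
(5,4): no bracket -> illegal
(5,6): flips 1 -> legal
(6,4): no bracket -> illegal
(6,6): flips 1 -> legal
(7,4): no bracket -> illegal
(7,5): no bracket -> illegal
(7,6): no bracket -> illegal
W mobility = 6

Answer: B=8 W=6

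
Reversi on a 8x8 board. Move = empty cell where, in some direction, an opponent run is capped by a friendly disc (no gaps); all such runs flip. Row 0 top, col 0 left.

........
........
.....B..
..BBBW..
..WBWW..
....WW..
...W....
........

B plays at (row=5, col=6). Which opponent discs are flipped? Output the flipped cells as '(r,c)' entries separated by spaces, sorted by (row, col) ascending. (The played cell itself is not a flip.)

Answer: (4,5)

Derivation:
Dir NW: opp run (4,5) capped by B -> flip
Dir N: first cell '.' (not opp) -> no flip
Dir NE: first cell '.' (not opp) -> no flip
Dir W: opp run (5,5) (5,4), next='.' -> no flip
Dir E: first cell '.' (not opp) -> no flip
Dir SW: first cell '.' (not opp) -> no flip
Dir S: first cell '.' (not opp) -> no flip
Dir SE: first cell '.' (not opp) -> no flip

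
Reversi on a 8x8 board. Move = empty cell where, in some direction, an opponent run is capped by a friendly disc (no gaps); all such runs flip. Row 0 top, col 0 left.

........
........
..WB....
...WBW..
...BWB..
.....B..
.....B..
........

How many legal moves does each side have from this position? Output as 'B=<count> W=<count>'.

-- B to move --
(1,1): flips 3 -> legal
(1,2): no bracket -> illegal
(1,3): no bracket -> illegal
(2,1): flips 1 -> legal
(2,4): no bracket -> illegal
(2,5): flips 1 -> legal
(2,6): no bracket -> illegal
(3,1): no bracket -> illegal
(3,2): flips 1 -> legal
(3,6): flips 1 -> legal
(4,2): no bracket -> illegal
(4,6): no bracket -> illegal
(5,3): no bracket -> illegal
(5,4): flips 1 -> legal
B mobility = 6
-- W to move --
(1,2): no bracket -> illegal
(1,3): flips 1 -> legal
(1,4): no bracket -> illegal
(2,4): flips 2 -> legal
(2,5): no bracket -> illegal
(3,2): no bracket -> illegal
(3,6): no bracket -> illegal
(4,2): flips 1 -> legal
(4,6): flips 1 -> legal
(5,2): no bracket -> illegal
(5,3): flips 1 -> legal
(5,4): no bracket -> illegal
(5,6): no bracket -> illegal
(6,4): no bracket -> illegal
(6,6): flips 1 -> legal
(7,4): no bracket -> illegal
(7,5): flips 3 -> legal
(7,6): no bracket -> illegal
W mobility = 7

Answer: B=6 W=7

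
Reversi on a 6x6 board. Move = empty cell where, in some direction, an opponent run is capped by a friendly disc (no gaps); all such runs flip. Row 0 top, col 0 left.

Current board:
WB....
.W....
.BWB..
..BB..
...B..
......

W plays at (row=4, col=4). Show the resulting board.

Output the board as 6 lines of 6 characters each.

Place W at (4,4); scan 8 dirs for brackets.
Dir NW: opp run (3,3) capped by W -> flip
Dir N: first cell '.' (not opp) -> no flip
Dir NE: first cell '.' (not opp) -> no flip
Dir W: opp run (4,3), next='.' -> no flip
Dir E: first cell '.' (not opp) -> no flip
Dir SW: first cell '.' (not opp) -> no flip
Dir S: first cell '.' (not opp) -> no flip
Dir SE: first cell '.' (not opp) -> no flip
All flips: (3,3)

Answer: WB....
.W....
.BWB..
..BW..
...BW.
......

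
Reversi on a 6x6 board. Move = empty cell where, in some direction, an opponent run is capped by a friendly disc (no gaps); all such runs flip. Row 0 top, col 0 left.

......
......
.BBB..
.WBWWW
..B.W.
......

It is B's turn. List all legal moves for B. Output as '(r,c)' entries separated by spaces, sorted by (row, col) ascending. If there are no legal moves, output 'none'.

Answer: (2,0) (2,4) (3,0) (4,0) (4,1) (4,3) (4,5) (5,5)

Derivation:
(2,0): flips 1 -> legal
(2,4): flips 1 -> legal
(2,5): no bracket -> illegal
(3,0): flips 1 -> legal
(4,0): flips 1 -> legal
(4,1): flips 1 -> legal
(4,3): flips 1 -> legal
(4,5): flips 1 -> legal
(5,3): no bracket -> illegal
(5,4): no bracket -> illegal
(5,5): flips 2 -> legal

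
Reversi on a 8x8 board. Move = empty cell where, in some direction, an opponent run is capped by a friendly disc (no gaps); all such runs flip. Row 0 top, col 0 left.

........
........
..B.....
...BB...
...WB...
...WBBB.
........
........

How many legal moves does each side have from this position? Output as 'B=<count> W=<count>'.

Answer: B=5 W=6

Derivation:
-- B to move --
(3,2): flips 1 -> legal
(4,2): flips 1 -> legal
(5,2): flips 2 -> legal
(6,2): flips 1 -> legal
(6,3): flips 2 -> legal
(6,4): no bracket -> illegal
B mobility = 5
-- W to move --
(1,1): no bracket -> illegal
(1,2): no bracket -> illegal
(1,3): no bracket -> illegal
(2,1): no bracket -> illegal
(2,3): flips 1 -> legal
(2,4): no bracket -> illegal
(2,5): flips 1 -> legal
(3,1): no bracket -> illegal
(3,2): no bracket -> illegal
(3,5): flips 1 -> legal
(4,2): no bracket -> illegal
(4,5): flips 1 -> legal
(4,6): no bracket -> illegal
(4,7): no bracket -> illegal
(5,7): flips 3 -> legal
(6,3): no bracket -> illegal
(6,4): no bracket -> illegal
(6,5): flips 1 -> legal
(6,6): no bracket -> illegal
(6,7): no bracket -> illegal
W mobility = 6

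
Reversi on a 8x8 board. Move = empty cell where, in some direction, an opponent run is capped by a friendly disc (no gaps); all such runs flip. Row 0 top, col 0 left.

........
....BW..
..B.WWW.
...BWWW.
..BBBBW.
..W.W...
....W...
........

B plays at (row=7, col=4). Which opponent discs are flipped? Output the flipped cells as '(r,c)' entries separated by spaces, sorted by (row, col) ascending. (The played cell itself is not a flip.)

Dir NW: first cell '.' (not opp) -> no flip
Dir N: opp run (6,4) (5,4) capped by B -> flip
Dir NE: first cell '.' (not opp) -> no flip
Dir W: first cell '.' (not opp) -> no flip
Dir E: first cell '.' (not opp) -> no flip
Dir SW: edge -> no flip
Dir S: edge -> no flip
Dir SE: edge -> no flip

Answer: (5,4) (6,4)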